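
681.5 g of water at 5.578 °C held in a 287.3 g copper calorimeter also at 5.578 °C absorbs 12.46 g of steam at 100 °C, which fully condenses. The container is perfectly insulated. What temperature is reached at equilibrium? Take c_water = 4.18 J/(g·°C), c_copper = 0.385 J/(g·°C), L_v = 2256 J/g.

T_f ≈ 16.5 °C

Energy balance with sensible and latent terms:
latent heat released on condensation: 12.46×2256 = 28110
  condensed water 100 °C→T: 52.08(T − 100)
  water warms: 681.5×4.18×(T − 5.578) = 2848.7(T − 5.578)
  copper cup: 287.3×0.385×(T − 5.578) = 110.61(T − 5.578)
3011.4 T = 28110 + 5208.3 + 16507 = 49825
T ≈ 16.55 °C, under the boiling point, so the assumption holds.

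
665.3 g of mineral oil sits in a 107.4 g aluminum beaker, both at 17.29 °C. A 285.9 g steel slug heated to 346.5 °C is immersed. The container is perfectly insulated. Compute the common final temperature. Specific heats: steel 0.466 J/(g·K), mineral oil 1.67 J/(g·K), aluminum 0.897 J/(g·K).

T_f ≈ 50.0 °C

Setting the total heat transfer to zero:
285.9×0.466×(T − 346.5) + 665.3×1.67×(T − 17.29) + 107.4×0.897×(T − 17.29) = 0
133.23(T − 346.5) + 1111.1(T − 17.29) + 96.34(T − 17.29) = 0
(133.23 + 1111.1 + 96.34) T = 133.23×346.5 + 1111.1×17.29 + 96.34×17.29
T = 67040 / 1340.6 = 50 °C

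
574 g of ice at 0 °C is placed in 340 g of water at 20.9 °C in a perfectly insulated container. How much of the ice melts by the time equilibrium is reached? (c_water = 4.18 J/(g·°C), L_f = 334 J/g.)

Cooling the water to 0 °C releases 340·4.18·20.9 = 29703 J.
To melt every bit of ice: 574·334 = 191716 J.
29703 J < 191716 J, so only part of the ice melts and the system sits at 0 °C.
m_melted·334 = 29703  ⇒  m_melted ≈ 88.93 g.

m_melted ≈ 88.9 g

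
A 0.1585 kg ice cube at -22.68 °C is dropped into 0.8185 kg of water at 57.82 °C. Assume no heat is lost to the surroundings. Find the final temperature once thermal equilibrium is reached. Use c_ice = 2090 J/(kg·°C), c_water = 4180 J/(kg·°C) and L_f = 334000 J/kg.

T_f ≈ 33.6 °C

Energy balance with sensible and latent terms:
ice -22.68→0 °C: 0.1585·2090·22.68 = 7513.1; latent heat to melt: 0.1585·334000 = 52939; meltwater 0→T: 0.1585·4180·T = 662.53 T; water cools: 0.8185·4180·(T − 57.82) = 3421.3(T − 57.82)
4083.9 T = 197821 − 60452 = 137369
T ≈ 33.64 °C (positive, so assuming full melt was valid).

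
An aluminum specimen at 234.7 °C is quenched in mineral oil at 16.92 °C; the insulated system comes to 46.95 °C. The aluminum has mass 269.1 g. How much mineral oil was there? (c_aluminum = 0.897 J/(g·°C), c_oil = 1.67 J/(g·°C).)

Conservation of energy gives ΣQ = 0:
269.1·0.897·(46.95 − 234.7) + m·1.67·(46.95 − 16.92) = 0
50.15 m = 45320
m = 45320/50.15 ≈ 903.7 g

m ≈ 904 g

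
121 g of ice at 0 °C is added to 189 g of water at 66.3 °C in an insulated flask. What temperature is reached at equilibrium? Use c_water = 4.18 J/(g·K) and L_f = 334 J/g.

Conservation of energy gives ΣQ = 0:
latent heat to melt: 121·334 = 40414; warm the meltwater: 505.78 T; water: 790.02(T − 66.3)
1295.8 T = 52378 − 40414 = 11964
T ≈ 9.23 °C (positive, so assuming full melt was valid).

T_f ≈ 9.2 °C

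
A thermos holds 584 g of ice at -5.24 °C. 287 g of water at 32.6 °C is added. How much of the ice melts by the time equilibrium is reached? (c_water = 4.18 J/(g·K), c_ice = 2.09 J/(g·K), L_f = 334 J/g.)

m_melted ≈ 97.9 g

Cooling the water to 0 °C releases 287×4.18×32.6 = 39109 J.
Of that, 584×2.09×5.24 = 6395.7 J goes to bring the ice to 0 °C, leaving 32713 J.
Fully melting the ice requires m_ice L_f = 584×334 = 195056 J.
Since 32713 < 195056 J, not all the ice melts; equilibrium is at 0 °C.
m_melt = 32713 / L_f = 97.94 g.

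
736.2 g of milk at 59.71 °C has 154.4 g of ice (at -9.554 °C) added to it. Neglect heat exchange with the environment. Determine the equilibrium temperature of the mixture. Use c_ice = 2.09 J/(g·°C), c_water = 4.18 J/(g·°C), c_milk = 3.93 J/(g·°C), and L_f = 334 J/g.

Energy conservation, ΣQ = 0:
ice -9.554→0 °C: 154.4·2.09·9.554 = 3083
  melt ice: 154.4·334 = 51570
  meltwater 0→T: 154.4·4.18·T = 645.39 T
  milk cools: 736.2·3.93·(T − 59.71) = 2893.3(T − 59.71)
3538.7 T = 172757 − 54653 = 118104
T ≈ 33.38 °C (positive, so assuming full melt was valid).

T_f ≈ 33.4 °C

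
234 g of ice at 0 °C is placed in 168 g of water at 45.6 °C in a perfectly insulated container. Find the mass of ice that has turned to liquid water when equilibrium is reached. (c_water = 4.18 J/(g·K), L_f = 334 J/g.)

m_melted ≈ 95.9 g

Cooling the water to 0 °C releases 168·4.18·45.6 = 32022 J.
Melting all 234 g of ice would need 234·334 = 78156 J.
Since 32022 < 78156 J, not all the ice melts; equilibrium is at 0 °C.
m_melt = 32022 / L_f = 95.87 g.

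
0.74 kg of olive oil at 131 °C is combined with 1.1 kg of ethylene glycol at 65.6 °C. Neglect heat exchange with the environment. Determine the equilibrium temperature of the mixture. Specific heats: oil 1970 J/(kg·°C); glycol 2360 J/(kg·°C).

T_f ≈ 89.1 °C

Heat gained plus heat lost sum to zero:
0.74·1970·(T − 131) + 1.1·2360·(T − 65.6) = 0
1457.8(T − 131) + 2596(T − 65.6) = 0
4053.8 T = 361269
T = 361269 / 4053.8 = 89.1 °C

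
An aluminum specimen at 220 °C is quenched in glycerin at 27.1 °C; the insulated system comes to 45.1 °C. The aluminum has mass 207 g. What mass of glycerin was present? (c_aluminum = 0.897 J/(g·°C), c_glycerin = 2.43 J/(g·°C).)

Conservation of energy gives ΣQ = 0:
207×0.897×(45.1 − 220) + m×2.43×(45.1 − 27.1) = 0
43.74 m = 32475
m = 32475/43.74 ≈ 742.5 g

m ≈ 742 g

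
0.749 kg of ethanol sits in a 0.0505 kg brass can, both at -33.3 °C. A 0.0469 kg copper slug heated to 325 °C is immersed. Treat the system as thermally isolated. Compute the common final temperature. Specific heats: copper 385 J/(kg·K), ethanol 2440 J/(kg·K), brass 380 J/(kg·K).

T_f ≈ -29.8 °C

Heat gained plus heat lost sum to zero:
0.0469·385·(T − 325) + 0.749·2440·(T − (-33.3)) + 0.0505·380·(T − (-33.3)) = 0
18.06(T − 325) + 1827.6(T − (-33.3)) + 19.19(T − (-33.3)) = 0
(18.06 + 1827.6 + 19.19) T = 18.06·325 + 1827.6·(-33.3) + 19.19·(-33.3)
T ≈ -29.83 °C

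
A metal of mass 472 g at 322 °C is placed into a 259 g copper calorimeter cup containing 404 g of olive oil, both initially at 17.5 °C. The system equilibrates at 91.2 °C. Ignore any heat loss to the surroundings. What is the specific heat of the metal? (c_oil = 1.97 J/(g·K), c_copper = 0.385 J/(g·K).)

c ≈ 0.606 J/(g·K)

Let T be the final temperature. ΣQ_i = 0:
472×c×(91.2 − 322) + 404×1.97×(91.2 − 17.5) + 259×0.385×(91.2 − 17.5) = 0
-108938 c = -66005
c = -66005/-108938 ≈ 0.6059 J/(g·K)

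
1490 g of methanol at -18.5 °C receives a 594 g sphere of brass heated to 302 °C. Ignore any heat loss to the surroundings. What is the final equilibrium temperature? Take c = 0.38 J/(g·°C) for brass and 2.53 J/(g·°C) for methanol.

Conservation of energy gives ΣQ = 0:
594·0.38·(T − 302) + 1490·2.53·(T − (-18.5)) = 0
225.72(T − 302) + 3769.7(T − (-18.5)) = 0
3995.4 T = -1572
T = -1572 / 3995.4 = -0.393 °C

T_f ≈ -0.4 °C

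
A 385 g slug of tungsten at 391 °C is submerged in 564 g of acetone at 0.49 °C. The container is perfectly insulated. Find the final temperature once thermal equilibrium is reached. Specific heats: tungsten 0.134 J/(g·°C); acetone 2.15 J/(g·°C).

T_f ≈ 16.4 °C

|Q_tungsten| = |Q_acetone|:
385·0.134·(391 − T) = 564·2.15·(T − 0.49)
51.59(391 − T) = 1212.6(T − 0.49)
1264.2 T = 20766  ⇒  T ≈ 16.43 °C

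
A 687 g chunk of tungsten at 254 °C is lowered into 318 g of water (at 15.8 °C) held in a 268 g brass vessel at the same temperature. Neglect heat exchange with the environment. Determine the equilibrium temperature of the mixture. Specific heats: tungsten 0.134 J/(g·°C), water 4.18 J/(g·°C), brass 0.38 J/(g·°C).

T_f = Σ m_i c_i T_i / Σ m_i c_i:
T_f = (92.06·254 + 1329.2·15.8 + 101.84·15.8) / (92.06 + 1329.2 + 101.84)
    = 45994 / 1523.1 ≈ 30.20 °C

T_f ≈ 30.2 °C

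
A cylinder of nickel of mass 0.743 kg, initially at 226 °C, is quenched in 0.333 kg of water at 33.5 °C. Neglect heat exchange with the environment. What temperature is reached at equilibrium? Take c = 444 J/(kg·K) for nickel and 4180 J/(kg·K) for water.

T_f ≈ 70.4 °C

Taking heat into each body as positive, Σ m c ΔT = 0:
0.743·444·(T − 226) + 0.333·4180·(T − 33.5) = 0
(329.89 + 1391.9) T = 329.89·226 + 1391.9·33.5
T ≈ 70.38 °C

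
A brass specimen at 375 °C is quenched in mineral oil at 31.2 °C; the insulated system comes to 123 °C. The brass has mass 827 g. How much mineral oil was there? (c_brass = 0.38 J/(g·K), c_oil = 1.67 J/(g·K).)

Heat lost by the brass = heat gained by the oil:
827×0.38×(375 − 123) = m×1.67×(123 − 31.2)
153.31 m = 79194  ⇒  m ≈ 516.6 g

m ≈ 517 g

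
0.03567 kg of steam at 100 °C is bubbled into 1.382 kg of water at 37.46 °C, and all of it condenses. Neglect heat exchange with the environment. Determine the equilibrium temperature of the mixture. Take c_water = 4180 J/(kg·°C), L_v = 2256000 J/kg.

T_f ≈ 52.6 °C

Conservation of energy gives ΣQ = 0:
condense steam: −0.03567×2256000 = −80472
  condensate cools 100→T: 0.03567×4180×(T − 100) = 149.1(T − 100)
  water warms: 1.382×4180×(T − 37.46) = 5776.8(T − 37.46)
5925.9 T = 80472 + 14910 + 216397 = 311779
T ≈ 52.61 °C — below 100 °C, confirming all the steam condensed.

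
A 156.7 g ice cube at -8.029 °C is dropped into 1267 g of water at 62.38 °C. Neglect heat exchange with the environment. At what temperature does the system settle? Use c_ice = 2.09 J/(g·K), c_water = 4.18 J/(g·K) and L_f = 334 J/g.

Energy balance with sensible and latent terms:
ice -8.029→0 °C: 156.7×2.09×8.029 = 2629.5
  latent heat to melt: 156.7×334 = 52338
  meltwater 0→T: 156.7×4.18×T = 655.01 T
  water: 5296.1(T − 62.38)
5951.1 T = 330368 − 54967 = 275401
T ≈ 46.28 °C. Since T > 0 °C, the all-ice-melts assumption holds.

T_f ≈ 46.3 °C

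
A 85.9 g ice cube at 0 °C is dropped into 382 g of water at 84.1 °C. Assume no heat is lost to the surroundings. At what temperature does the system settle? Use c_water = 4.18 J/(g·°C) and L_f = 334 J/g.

T_f ≈ 54.0 °C

Let T be the final temperature. ΣQ_i = 0:
melt ice: 85.9×334 = 28691; meltwater 0→T: 85.9×4.18×T = 359.06 T; water: 1596.8(T − 84.1)
1955.8 T = 134288 − 28691 = 105597
T ≈ 53.99 °C — above 0 °C, consistent with complete melting.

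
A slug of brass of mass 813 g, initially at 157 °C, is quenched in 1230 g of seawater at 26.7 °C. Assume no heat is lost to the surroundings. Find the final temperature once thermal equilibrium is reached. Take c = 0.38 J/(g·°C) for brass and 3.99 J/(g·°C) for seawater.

T_f ≈ 34.4 °C

Heat lost by the brass equals heat gained by the seawater:
813*0.38*(157 − T) = 1230*3.99*(T − 26.7)
308.94(157 − T) = 4907.7(T − 26.7)
5216.6 T = 179539  ⇒  T ≈ 34.42 °C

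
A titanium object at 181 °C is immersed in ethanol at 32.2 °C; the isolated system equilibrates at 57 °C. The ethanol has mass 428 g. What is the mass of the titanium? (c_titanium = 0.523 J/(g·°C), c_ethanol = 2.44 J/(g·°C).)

Heat lost by the titanium = heat gained by the ethanol:
m×0.523×(181 − 57) = 428×2.44×(57 − 32.2)
64.85 m = 25899  ⇒  m ≈ 399.4 g

m ≈ 399 g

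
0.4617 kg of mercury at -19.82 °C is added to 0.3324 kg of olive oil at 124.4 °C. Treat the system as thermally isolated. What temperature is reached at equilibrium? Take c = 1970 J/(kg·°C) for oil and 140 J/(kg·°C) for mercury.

T_f ≈ 111.4 °C

Let T be the final temperature. ΣQ_i = 0:
0.3324×1970×(T − 124.4) + 0.4617×140×(T − (-19.82)) = 0
654.83(T − 124.4) + 64.64(T − (-19.82)) = 0
(654.83 + 64.64) T = 654.83×124.4 + 64.64×(-19.82)
T = 80179/719.47 ≈ 111.44 °C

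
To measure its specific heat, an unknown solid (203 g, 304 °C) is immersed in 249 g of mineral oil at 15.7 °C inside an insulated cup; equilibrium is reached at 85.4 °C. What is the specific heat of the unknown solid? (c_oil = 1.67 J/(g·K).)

c ≈ 0.653 J/(g·K)

Energy conservation, ΣQ = 0:
203·c·(85.4 − 304) + 249·1.67·(85.4 − 15.7) = 0
-44376 c = -28983
c = -28983/-44376 ≈ 0.6531 J/(g·K)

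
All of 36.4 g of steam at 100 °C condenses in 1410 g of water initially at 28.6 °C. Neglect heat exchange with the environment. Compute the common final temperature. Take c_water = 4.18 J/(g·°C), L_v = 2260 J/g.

T_f ≈ 44.0 °C

Energy conservation, ΣQ = 0:
latent heat released on condensation: 36.4×2260 = 82264; condensed water 100 °C→T: 152.15(T − 100); water warms: 1410×4.18×(T − 28.6) = 5893.8(T − 28.6)
6046 T = 82264 + 15215 + 168563 = 266042
T ≈ 44.00 °C, under the boiling point, so the assumption holds.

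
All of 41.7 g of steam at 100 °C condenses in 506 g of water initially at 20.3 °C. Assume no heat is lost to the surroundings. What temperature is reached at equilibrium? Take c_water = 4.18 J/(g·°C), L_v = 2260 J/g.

T_f ≈ 67.5 °C

Sum of m c ΔT and latent-heat terms is zero:
steam→water at 100 °C releases m L_v = 41.7×2260 = 94242; condensate cools 100→T: 41.7×4.18×(T − 100) = 174.31(T − 100); original water: 2115.1(T − 20.3)
2289.4 T = 94242 + 17431 + 42936 = 154609
T ≈ 67.53 °C — below 100 °C, confirming all the steam condensed.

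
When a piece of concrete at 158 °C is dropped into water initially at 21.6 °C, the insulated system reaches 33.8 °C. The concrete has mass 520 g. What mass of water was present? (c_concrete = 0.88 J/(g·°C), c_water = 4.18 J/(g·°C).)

m ≈ 1110 g

Heat lost by the concrete = heat gained by the water:
520·0.88·(158 − 33.8) = m·4.18·(33.8 − 21.6)
51 m = 56834  ⇒  m ≈ 1114 g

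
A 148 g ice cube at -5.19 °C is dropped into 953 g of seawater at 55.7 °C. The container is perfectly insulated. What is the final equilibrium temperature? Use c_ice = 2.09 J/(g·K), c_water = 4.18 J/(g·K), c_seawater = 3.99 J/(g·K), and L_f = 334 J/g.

Let T be the final temperature. ΣQ_i = 0:
warm ice to 0 °C: 148×2.09×(0 − (-5.19)) = 1605.4; latent heat to melt: 148×334 = 49432; warm the meltwater: 618.64 T; seawater: 3802.5(T − 55.7)
4421.1 T = 211798 − 51037 = 160760
T ≈ 36.36 °C (positive, so assuming full melt was valid).

T_f ≈ 36.4 °C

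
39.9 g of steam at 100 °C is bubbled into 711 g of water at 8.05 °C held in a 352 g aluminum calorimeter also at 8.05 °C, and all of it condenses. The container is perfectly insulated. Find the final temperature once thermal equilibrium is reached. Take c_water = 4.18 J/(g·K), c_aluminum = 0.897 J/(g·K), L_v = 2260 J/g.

T_f ≈ 38.6 °C

Taking heat into each body as positive, Σ m c ΔT = 0:
latent heat released on condensation: 39.9·2260 = 90174
  condensed water 100 °C→T: 166.78(T − 100)
  original water: 2972(T − 8.05)
  cup: 315.74(T − 8.05)
3454.5 T = 90174 + 16678 + 26466 = 133318
T ≈ 38.59 °C (< 100 °C, so full condensation is consistent).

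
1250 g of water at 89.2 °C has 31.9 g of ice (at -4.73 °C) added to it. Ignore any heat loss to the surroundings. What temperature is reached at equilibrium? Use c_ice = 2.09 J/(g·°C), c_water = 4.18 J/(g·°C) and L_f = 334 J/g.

T_f ≈ 84.9 °C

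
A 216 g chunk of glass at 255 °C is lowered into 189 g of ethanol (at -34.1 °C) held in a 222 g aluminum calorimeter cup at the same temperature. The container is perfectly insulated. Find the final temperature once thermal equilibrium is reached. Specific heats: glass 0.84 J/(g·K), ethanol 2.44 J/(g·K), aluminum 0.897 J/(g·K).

T_f ≈ 28.2 °C

T_f = Σ m_i c_i T_i / Σ m_i c_i:
T_f = (181.44*255 + 461.16*(-34.1) + 199.13*(-34.1)) / (181.44 + 461.16 + 199.13)
    = 23751 / 841.73 ≈ 28.22 °C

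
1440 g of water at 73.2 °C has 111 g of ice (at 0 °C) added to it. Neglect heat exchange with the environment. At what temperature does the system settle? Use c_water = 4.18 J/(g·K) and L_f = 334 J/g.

Conservation of energy gives ΣQ = 0:
latent heat to melt: 111×334 = 37074
  meltwater 0→T: 111×4.18×T = 463.98 T
  water: 6019.2(T − 73.2)
6483.2 T = 440605 − 37074 = 403531
T ≈ 62.24 °C (positive, so assuming full melt was valid).

T_f ≈ 62.2 °C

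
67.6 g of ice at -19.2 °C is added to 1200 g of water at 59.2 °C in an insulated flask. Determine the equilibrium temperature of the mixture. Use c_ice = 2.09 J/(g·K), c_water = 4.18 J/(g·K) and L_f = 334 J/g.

Energy balance with sensible and latent terms:
ice -19.2→0 °C: 67.6×2.09×19.2 = 2712.7; fusion: m_ice L_f = 67.6×334 = 22578; warm the meltwater: 282.57 T; water cools: 1200×4.18×(T − 59.2) = 5016(T − 59.2)
5298.6 T = 296947 − 25291 = 271656
T ≈ 51.27 °C (positive, so assuming full melt was valid).

T_f ≈ 51.3 °C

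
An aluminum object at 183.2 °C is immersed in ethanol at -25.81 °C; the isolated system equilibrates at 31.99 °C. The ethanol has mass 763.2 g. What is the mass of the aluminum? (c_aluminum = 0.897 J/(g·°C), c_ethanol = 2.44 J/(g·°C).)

m ≈ 794 g

Conservation of energy gives ΣQ = 0:
m×0.897×(31.99 − 183.2) + 763.2×2.44×(31.99 − (-25.81)) = 0
-135.64 m = -107636
m = -107636/-135.64 ≈ 793.6 g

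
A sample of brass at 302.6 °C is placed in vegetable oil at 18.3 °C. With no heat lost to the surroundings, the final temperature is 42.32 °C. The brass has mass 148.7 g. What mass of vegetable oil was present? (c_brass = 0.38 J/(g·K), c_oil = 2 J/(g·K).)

m ≈ 306 g

Let T be the final temperature. ΣQ_i = 0:
148.7×0.38×(42.32 − 302.6) + m×2×(42.32 − 18.3) = 0
48.04 m = 14707
m = 14707/48.04 ≈ 306.1 g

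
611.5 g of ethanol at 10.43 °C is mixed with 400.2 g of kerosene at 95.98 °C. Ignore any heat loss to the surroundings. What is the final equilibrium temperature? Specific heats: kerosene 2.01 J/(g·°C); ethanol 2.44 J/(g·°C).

T_f ≈ 40.4 °C

Heat lost by the kerosene equals heat gained by the ethanol:
400.2×2.01×(95.98 − T) = 611.5×2.44×(T − 10.43)
804.4(95.98 − T) = 1492.1(T − 10.43)
2296.5 T = 92769  ⇒  T ≈ 40.40 °C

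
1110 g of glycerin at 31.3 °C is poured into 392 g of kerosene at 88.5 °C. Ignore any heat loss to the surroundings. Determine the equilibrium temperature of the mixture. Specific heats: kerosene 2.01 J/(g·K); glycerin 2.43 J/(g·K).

Set heat shed by the hot body equal to heat absorbed by the cold body:
392*2.01*(88.5 − T) = 1110*2.43*(T − 31.3)
787.92(88.5 − T) = 2697.3(T − 31.3)
3485.2 T = 154156  ⇒  T ≈ 44.23 °C

T_f ≈ 44.2 °C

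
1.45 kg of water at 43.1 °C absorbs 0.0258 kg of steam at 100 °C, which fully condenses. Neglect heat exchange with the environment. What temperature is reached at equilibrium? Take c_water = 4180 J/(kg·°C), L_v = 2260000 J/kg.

Conservation of energy gives ΣQ = 0:
latent heat released on condensation: 0.0258×2260000 = 58308; condensate cools 100→T: 0.0258×4180×(T − 100) = 107.84(T − 100); original water: 6061(T − 43.1)
6168.8 T = 58308 + 10784 + 261229 = 330322
T ≈ 53.55 °C (< 100 °C, so full condensation is consistent).

T_f ≈ 53.5 °C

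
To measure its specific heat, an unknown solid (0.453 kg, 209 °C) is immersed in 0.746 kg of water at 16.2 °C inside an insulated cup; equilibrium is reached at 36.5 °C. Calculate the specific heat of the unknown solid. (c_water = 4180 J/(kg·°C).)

Heat lost by the unknown solid = heat gained by the water:
0.453×c×(209 − 36.5) = 0.746×4180×(36.5 − 16.2)
78.14 c = 63301  ⇒  c ≈ 810.1 J/(kg·°C)

c ≈ 810 J/(kg·°C)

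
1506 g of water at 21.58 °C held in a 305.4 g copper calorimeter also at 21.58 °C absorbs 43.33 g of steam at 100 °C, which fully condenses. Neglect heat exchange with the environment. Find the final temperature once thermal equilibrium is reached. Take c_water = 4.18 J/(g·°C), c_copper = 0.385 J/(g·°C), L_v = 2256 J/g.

Setting the total heat transfer to zero:
condense steam: −43.33·2256 = −97752
  condensate cools 100→T: 43.33·4.18·(T − 100) = 181.12(T − 100)
  original water: 6295.1(T − 21.58)
  cup: 117.58(T − 21.58)
6593.8 T = 97752 + 18112 + 138385 = 254250
T ≈ 38.56 °C, under the boiling point, so the assumption holds.

T_f ≈ 38.6 °C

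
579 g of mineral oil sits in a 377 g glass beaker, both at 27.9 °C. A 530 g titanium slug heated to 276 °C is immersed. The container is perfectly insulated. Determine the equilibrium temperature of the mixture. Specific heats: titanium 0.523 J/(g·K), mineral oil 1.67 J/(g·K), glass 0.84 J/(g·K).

T_f ≈ 72.0 °C

Setting the total heat transfer to zero:
530*0.523*(T − 276) + 579*1.67*(T − 27.9) + 377*0.84*(T − 27.9) = 0
(277.19 + 966.93 + 316.68) T = 277.19*276 + 966.93*27.9 + 316.68*27.9
T = 112317/1560.8 ≈ 71.96 °C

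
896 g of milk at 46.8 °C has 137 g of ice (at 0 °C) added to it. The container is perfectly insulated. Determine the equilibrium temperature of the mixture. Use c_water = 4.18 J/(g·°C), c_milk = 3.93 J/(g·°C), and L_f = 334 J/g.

Let T be the final temperature. ΣQ_i = 0:
latent heat to melt: 137·334 = 45758
  meltwater 0→T: 137·4.18·T = 572.66 T
  milk cools: 896·3.93·(T − 46.8) = 3521.3(T − 46.8)
4093.9 T = 164796 − 45758 = 119038
T ≈ 29.08 °C — above 0 °C, consistent with complete melting.

T_f ≈ 29.1 °C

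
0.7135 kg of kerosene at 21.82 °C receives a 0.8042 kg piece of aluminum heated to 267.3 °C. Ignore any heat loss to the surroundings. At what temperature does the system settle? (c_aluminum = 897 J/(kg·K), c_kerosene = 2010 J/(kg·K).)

T_f ≈ 104.0 °C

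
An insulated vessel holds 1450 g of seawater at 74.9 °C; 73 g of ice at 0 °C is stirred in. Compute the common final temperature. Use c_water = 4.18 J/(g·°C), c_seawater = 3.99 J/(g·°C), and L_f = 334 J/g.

Conservation of energy gives ΣQ = 0:
melt ice: 73×334 = 24382; warm the meltwater: 305.14 T; seawater: 5785.5(T − 74.9)
6090.6 T = 433334 − 24382 = 408952
T ≈ 67.14 °C (positive, so assuming full melt was valid).

T_f ≈ 67.1 °C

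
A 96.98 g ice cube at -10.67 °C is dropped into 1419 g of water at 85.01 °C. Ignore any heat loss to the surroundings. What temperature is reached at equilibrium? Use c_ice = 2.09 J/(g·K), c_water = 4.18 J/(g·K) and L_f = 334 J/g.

T_f ≈ 74.1 °C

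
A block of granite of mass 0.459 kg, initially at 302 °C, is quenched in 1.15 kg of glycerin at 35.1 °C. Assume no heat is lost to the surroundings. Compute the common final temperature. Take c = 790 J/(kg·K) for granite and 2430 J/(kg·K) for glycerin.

T_f ≈ 65.8 °C

Taking heat into each body as positive, Σ m c ΔT = 0:
0.459×790×(T − 302) + 1.15×2430×(T − 35.1) = 0
(362.61 + 2794.5) T = 362.61×302 + 2794.5×35.1
T ≈ 65.75 °C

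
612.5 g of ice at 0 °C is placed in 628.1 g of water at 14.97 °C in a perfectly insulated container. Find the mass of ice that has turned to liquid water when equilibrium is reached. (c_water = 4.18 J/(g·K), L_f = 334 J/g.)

Heat available from the water dropping to 0 °C: 628.1·4.18·14.97 = 39303 J.
Melting all 612.5 g of ice would need 612.5·334 = 204575 J.
39303 J < 204575 J, so only part of the ice melts and the system sits at 0 °C.
m_melt = 39303 / L_f = 117.7 g.

m_melted ≈ 118 g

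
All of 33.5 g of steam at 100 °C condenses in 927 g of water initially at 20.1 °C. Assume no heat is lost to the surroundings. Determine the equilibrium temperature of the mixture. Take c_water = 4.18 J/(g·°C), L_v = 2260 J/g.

Net heat exchanged in the isolated system is zero:
steam→water at 100 °C releases m L_v = 33.5×2260 = 75710
  condensed water 100 °C→T: 140.03(T − 100)
  water warms: 927×4.18×(T − 20.1) = 3874.9(T − 20.1)
4014.9 T = 75710 + 14003 + 77885 = 167598
T ≈ 41.74 °C — below 100 °C, confirming all the steam condensed.

T_f ≈ 41.7 °C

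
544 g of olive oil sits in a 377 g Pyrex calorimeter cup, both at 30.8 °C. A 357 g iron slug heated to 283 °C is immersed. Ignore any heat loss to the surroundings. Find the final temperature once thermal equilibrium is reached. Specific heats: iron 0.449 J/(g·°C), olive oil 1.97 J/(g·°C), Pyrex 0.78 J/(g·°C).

Conservation of energy gives ΣQ = 0:
357×0.449×(T − 283) + 544×1.97×(T − 30.8) + 377×0.78×(T − 30.8) = 0
160.29(T − 283) + 1071.7(T − 30.8) + 294.06(T − 30.8) = 0
1526 T = 87428
T = 87428 / 1526 = 57.3 °C

T_f ≈ 57.3 °C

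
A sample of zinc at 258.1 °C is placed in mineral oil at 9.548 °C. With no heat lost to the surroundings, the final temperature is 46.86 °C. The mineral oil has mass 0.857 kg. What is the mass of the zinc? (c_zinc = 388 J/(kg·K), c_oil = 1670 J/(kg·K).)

|Q_zinc| = |Q_oil|:
m·388·(258.1 − 46.86) = 0.857·1670·(46.86 − 9.548)
81961 m = 53401  ⇒  m ≈ 0.6515 kg

m ≈ 0.652 kg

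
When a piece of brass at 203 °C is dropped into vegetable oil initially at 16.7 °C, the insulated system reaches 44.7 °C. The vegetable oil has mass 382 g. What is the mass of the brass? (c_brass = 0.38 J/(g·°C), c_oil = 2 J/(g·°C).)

m ≈ 356 g

Heat lost by the brass = heat gained by the oil:
m·0.38·(203 − 44.7) = 382·2·(44.7 − 16.7)
60.15 m = 21392  ⇒  m ≈ 355.6 g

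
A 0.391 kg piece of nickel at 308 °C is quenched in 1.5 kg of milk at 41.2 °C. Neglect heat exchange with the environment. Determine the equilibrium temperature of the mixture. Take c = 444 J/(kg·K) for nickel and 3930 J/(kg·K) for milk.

T_f = Σ m_i c_i T_i / Σ m_i c_i:
T_f = (173.6×308 + 5895×41.2) / (173.6 + 5895)
    = 296344 / 6068.6 ≈ 48.83 °C

T_f ≈ 48.8 °C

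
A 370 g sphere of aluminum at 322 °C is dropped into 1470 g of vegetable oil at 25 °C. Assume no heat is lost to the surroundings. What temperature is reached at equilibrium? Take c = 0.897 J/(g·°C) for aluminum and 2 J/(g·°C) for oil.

T_f is the heat-capacity-weighted average of the initial temperatures:
T_f = (331.89×322 + 2940×25) / (331.89 + 2940)
    = 180369 / 3271.9 ≈ 55.13 °C

T_f ≈ 55.1 °C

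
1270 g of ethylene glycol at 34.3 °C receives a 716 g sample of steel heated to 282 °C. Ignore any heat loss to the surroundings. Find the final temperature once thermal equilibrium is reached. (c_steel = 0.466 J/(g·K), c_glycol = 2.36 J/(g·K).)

T_f ≈ 59.1 °C

Set heat shed by the hot body equal to heat absorbed by the cold body:
716·0.466·(282 − T) = 1270·2.36·(T − 34.3)
333.66(282 − T) = 2997.2(T − 34.3)
3330.9 T = 196895  ⇒  T ≈ 59.11 °C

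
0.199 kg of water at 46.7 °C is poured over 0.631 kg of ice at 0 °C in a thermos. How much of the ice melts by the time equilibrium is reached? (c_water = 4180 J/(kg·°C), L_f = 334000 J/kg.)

Heat available from the water dropping to 0 °C: 0.199×4180×46.7 = 38846 J.
Fully melting the ice requires m_ice L_f = 0.631×334000 = 210754 J.
38846 J < 210754 J, so only part of the ice melts and the system sits at 0 °C.
m_melt = 38846 / L_f = 0.1163 kg.

m_melted ≈ 0.116 kg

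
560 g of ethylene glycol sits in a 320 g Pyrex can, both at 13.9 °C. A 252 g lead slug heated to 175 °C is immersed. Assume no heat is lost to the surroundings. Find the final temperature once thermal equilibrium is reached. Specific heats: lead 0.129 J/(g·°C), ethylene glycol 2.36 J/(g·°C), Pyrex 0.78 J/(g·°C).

T_f is the heat-capacity-weighted average of the initial temperatures:
T_f = (32.51×175 + 1321.6×13.9 + 249.6×13.9) / (32.51 + 1321.6 + 249.6)
    = 27529 / 1603.7 ≈ 17.17 °C

T_f ≈ 17.2 °C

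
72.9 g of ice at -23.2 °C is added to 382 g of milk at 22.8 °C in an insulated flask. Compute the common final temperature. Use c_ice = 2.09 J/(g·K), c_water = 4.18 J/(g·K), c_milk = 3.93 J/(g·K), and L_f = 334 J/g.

T_f ≈ 3.5 °C

Net heat exchanged in the isolated system is zero:
ice -23.2→0 °C: 72.9×2.09×23.2 = 3534.8
  latent heat to melt: 72.9×334 = 24349
  meltwater 0→T: 72.9×4.18×T = 304.72 T
  milk cools: 382×3.93×(T − 22.8) = 1501.3(T − 22.8)
1806 T = 34229 − 27883 = 6345.4
T ≈ 3.51 °C (positive, so assuming full melt was valid).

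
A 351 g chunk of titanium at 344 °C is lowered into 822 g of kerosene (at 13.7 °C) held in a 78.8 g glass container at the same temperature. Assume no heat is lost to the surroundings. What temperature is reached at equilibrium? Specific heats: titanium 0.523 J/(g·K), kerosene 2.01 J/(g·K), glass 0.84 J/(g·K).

T_f ≈ 45.6 °C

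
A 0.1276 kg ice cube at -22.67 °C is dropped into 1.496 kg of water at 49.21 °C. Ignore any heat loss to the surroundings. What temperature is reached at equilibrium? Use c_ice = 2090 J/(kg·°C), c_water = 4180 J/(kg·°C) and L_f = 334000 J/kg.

T_f ≈ 38.2 °C

Setting the total heat transfer to zero:
ice -22.67→0 °C: 0.1276·2090·22.67 = 6045.7
  latent heat to melt: 0.1276·334000 = 42618
  meltwater 0→T: 0.1276·4180·T = 533.37 T
  water: 6253.3(T − 49.21)
6786.6 T = 307724 − 48664 = 259060
T ≈ 38.17 °C — above 0 °C, consistent with complete melting.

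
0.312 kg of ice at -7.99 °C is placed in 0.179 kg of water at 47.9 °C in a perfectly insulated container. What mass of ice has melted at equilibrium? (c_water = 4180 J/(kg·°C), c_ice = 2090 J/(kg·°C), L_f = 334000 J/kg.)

Water can give up m c ΔT = 0.179×4180×47.9 = 35840 J before reaching 0 °C.
Of that, 0.312×2090×7.99 = 5210.1 J goes to bring the ice to 0 °C, leaving 30630 J.
Melting all 0.312 kg of ice would need 0.312×334000 = 104208 J.
30630 J < 104208 J, so only part of the ice melts and the system sits at 0 °C.
m_melt = 30630 / L_f = 0.09171 kg.

m_melted ≈ 0.0917 kg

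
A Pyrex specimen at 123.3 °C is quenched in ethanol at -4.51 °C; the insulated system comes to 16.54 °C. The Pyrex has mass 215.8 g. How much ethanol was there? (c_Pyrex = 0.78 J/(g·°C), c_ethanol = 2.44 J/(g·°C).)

m ≈ 350 g

|Q_Pyrex| = |Q_ethanol|:
215.8·0.78·(123.3 − 16.54) = m·2.44·(16.54 − (-4.51))
51.36 m = 17970  ⇒  m ≈ 349.9 g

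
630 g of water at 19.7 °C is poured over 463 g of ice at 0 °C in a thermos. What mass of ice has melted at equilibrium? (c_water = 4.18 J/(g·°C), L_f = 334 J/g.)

Heat available from the water dropping to 0 °C: 630×4.18×19.7 = 51878 J.
To melt every bit of ice: 463×334 = 154642 J.
Since 51878 < 154642 J, not all the ice melts; equilibrium is at 0 °C.
m_melt = 51878 / L_f = 155.3 g.

m_melted ≈ 155 g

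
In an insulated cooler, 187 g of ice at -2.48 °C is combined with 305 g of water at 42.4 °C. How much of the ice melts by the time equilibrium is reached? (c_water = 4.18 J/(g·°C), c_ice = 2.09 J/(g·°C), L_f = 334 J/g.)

m_melted ≈ 159 g

Cooling the water to 0 °C releases 305·4.18·42.4 = 54056 J.
Of that, 187·2.09·2.48 = 969.26 J goes to bring the ice to 0 °C, leaving 53087 J.
Fully melting the ice requires m_ice L_f = 187·334 = 62458 J.
Since 53087 < 62458 J, not all the ice melts; equilibrium is at 0 °C.
m_melt = 53087 / L_f = 158.9 g.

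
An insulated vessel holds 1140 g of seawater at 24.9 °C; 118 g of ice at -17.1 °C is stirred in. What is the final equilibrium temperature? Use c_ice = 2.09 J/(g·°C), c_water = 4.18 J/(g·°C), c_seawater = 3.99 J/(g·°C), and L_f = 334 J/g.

T_f ≈ 13.8 °C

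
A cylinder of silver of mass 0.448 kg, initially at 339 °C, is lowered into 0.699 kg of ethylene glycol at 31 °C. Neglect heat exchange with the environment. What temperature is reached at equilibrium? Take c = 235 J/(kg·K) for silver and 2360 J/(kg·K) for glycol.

T_f = Σ m_i c_i T_i / Σ m_i c_i:
T_f = (105.28·339 + 1649.6·31) / (105.28 + 1649.6)
    = 86829 / 1754.9 ≈ 49.48 °C

T_f ≈ 49.5 °C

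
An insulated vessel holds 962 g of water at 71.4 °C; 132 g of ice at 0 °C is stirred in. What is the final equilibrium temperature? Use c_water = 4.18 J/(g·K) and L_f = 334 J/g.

T_f ≈ 53.1 °C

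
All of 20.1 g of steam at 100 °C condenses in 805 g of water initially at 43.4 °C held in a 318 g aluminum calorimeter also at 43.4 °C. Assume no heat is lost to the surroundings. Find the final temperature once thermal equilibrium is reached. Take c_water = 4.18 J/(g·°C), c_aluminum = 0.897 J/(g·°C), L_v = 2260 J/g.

Let T be the final temperature. ΣQ_i = 0:
condense steam: −20.1×2260 = −45426; condensate cools 100→T: 20.1×4.18×(T − 100) = 84.02(T − 100); water warms: 805×4.18×(T − 43.4) = 3364.9(T − 43.4); cup: 285.25(T − 43.4)
3734.2 T = 45426 + 8401.8 + 158416 = 212244
T ≈ 56.84 °C (< 100 °C, so full condensation is consistent).

T_f ≈ 56.8 °C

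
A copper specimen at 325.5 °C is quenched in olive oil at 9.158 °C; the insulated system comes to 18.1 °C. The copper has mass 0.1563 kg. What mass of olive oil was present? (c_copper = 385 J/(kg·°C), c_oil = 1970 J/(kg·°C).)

m ≈ 1.05 kg

|Q_copper| = |Q_oil|:
0.1563×385×(325.5 − 18.1) = m×1970×(18.1 − 9.158)
17616 m = 18498  ⇒  m ≈ 1.05 kg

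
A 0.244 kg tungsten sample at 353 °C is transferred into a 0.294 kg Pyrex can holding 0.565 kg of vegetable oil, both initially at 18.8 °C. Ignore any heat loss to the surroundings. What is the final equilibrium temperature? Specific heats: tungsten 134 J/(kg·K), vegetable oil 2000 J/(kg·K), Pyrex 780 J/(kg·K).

Net heat exchanged in the isolated system is zero:
0.244*134*(T − 353) + 0.565*2000*(T − 18.8) + 0.294*780*(T − 18.8) = 0
32.7(T − 353) + 1130(T − 18.8) + 229.32(T − 18.8) = 0
(32.7 + 1130 + 229.32) T = 32.7*353 + 1130*18.8 + 229.32*18.8
T ≈ 26.65 °C

T_f ≈ 26.6 °C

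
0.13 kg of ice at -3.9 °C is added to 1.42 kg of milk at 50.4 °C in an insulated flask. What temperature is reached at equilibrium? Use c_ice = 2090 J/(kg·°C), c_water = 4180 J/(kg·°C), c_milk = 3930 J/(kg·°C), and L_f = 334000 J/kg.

T_f ≈ 38.7 °C

Sum of m c ΔT and latent-heat terms is zero:
ice -3.9→0 °C: 0.13×2090×3.9 = 1059.6; fusion: m_ice L_f = 0.13×334000 = 43420; warm the meltwater: 543.4 T; milk cools: 1.42×3930×(T − 50.4) = 5580.6(T − 50.4)
6124 T = 281262 − 44480 = 236783
T ≈ 38.66 °C (positive, so assuming full melt was valid).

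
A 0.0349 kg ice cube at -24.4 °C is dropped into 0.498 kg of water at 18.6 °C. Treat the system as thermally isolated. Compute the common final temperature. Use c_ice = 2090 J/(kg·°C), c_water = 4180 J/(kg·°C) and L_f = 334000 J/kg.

T_f ≈ 11.3 °C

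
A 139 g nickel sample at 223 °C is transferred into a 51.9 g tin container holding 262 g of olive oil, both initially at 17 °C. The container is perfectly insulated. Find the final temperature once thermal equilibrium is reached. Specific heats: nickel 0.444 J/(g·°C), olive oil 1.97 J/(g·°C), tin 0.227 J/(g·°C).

T_f = Σ m_i c_i T_i / Σ m_i c_i:
T_f = (61.72*223 + 516.14*17 + 11.78*17) / (61.72 + 516.14 + 11.78)
    = 22737 / 589.64 ≈ 38.56 °C

T_f ≈ 38.6 °C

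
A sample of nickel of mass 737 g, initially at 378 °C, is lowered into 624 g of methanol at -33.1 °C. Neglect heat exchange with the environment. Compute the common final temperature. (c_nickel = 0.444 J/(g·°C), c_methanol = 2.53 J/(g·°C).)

T_f ≈ 37.5 °C

Set heat shed by the hot body equal to heat absorbed by the cold body:
737·0.444·(378 − T) = 624·2.53·(T − (-33.1))
327.23(378 − T) = 1578.7(T − (-33.1))
1905.9 T = 71437  ⇒  T ≈ 37.48 °C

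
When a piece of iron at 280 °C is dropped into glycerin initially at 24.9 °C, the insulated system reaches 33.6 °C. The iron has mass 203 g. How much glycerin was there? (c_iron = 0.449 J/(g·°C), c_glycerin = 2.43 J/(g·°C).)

Setting the total heat transfer to zero:
203·0.449·(33.6 − 280) + m·2.43·(33.6 − 24.9) = 0
21.14 m = 22459
m = 22459/21.14 ≈ 1062 g

m ≈ 1060 g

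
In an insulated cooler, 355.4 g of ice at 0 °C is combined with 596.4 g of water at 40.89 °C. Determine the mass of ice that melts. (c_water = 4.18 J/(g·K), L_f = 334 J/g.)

Water can give up m c ΔT = 596.4·4.18·40.89 = 101937 J before reaching 0 °C.
Melting all 355.4 g of ice would need 355.4·334 = 118704 J.
Since 101937 < 118704 J, not all the ice melts; equilibrium is at 0 °C.
Mass melted = 101937/334 ≈ 305.2 g.

m_melted ≈ 305 g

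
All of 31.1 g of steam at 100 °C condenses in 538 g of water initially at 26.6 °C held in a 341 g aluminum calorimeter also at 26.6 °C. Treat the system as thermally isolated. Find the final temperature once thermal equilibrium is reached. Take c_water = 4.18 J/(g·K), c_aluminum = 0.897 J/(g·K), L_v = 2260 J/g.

T_f ≈ 56.3 °C

Net heat exchanged in the isolated system is zero:
condense steam: −31.1×2260 = −70286
  condensed water 100 °C→T: 130(T − 100)
  original water: 2248.8(T − 26.6)
  aluminum cup: 341×0.897×(T − 26.6) = 305.88(T − 26.6)
2684.7 T = 70286 + 13000 + 67955 = 151241
T ≈ 56.33 °C, under the boiling point, so the assumption holds.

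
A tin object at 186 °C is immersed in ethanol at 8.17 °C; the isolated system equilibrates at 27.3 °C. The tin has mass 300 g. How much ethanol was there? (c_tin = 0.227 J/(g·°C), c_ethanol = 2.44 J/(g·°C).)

m ≈ 232 g

|Q_tin| = |Q_ethanol|:
300·0.227·(186 − 27.3) = m·2.44·(27.3 − 8.17)
46.68 m = 10807  ⇒  m ≈ 231.5 g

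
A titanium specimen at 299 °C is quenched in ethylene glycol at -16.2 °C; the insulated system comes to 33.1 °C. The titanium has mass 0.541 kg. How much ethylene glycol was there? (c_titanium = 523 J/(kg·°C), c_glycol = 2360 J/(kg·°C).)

Setting the total heat transfer to zero:
0.541·523·(33.1 − 299) + m·2360·(33.1 − (-16.2)) = 0
116348 m = 75235
m = 75235/116348 ≈ 0.6466 kg

m ≈ 0.647 kg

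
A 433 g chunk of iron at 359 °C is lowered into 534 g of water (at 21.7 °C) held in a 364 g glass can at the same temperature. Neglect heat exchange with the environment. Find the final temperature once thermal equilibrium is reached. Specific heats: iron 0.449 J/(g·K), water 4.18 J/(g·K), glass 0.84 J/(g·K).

Let T be the final temperature. ΣQ_i = 0:
433*0.449*(T − 359) + 534*4.18*(T − 21.7) + 364*0.84*(T − 21.7) = 0
194.42(T − 359) + 2232.1(T − 21.7) + 305.76(T − 21.7) = 0
2732.3 T = 124868
T = 124868/2732.3 ≈ 45.70 °C

T_f ≈ 45.7 °C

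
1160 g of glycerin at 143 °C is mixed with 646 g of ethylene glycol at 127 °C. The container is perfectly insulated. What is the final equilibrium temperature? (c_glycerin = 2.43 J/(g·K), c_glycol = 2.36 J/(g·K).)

T_f ≈ 137.4 °C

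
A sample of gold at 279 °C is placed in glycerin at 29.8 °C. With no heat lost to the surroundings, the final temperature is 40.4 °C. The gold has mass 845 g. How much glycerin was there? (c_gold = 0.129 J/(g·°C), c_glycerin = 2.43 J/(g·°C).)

m ≈ 1010 g

|Q_gold| = |Q_glycerin|:
845×0.129×(279 − 40.4) = m×2.43×(40.4 − 29.8)
25.76 m = 26009  ⇒  m ≈ 1010 g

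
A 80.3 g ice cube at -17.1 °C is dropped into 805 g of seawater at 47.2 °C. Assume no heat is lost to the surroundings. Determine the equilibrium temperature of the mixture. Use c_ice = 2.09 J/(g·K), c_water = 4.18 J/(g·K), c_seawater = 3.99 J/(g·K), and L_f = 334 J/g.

T_f ≈ 34.4 °C

Energy conservation, ΣQ = 0:
ice -17.1→0 °C: 80.3·2.09·17.1 = 2869.8
  latent heat to melt: 80.3·334 = 26820
  warm the meltwater: 335.65 T
  seawater cools: 805·3.99·(T − 47.2) = 3212(T − 47.2)
3547.6 T = 151604 − 29690 = 121914
T ≈ 34.37 °C. Since T > 0 °C, the all-ice-melts assumption holds.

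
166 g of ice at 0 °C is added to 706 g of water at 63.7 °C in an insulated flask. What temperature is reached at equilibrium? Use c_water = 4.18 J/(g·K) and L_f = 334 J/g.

T_f ≈ 36.4 °C

Energy balance with sensible and latent terms:
fusion: m_ice L_f = 166·334 = 55444; warm the meltwater: 693.88 T; water: 2951.1(T − 63.7)
3645 T = 187984 − 55444 = 132540
T ≈ 36.36 °C (positive, so assuming full melt was valid).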